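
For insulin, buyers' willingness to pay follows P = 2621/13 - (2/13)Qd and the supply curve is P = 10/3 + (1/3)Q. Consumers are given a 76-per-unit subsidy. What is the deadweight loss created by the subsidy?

Pre-subsidy: 2621/13 - (2/13)Q = 10/3 + (1/3)Q gives Q* = 407 and P* = 139.
With the rebate, buyers effectively pay Pb = Ps − 76, where Ps is the price sellers receive.
On the curves, Pb = 2621/13 - (2/13)Q and Ps = 10/3 + (1/3)Q; the wedge Ps − Pb = 76 gives 10/3 + (1/3)Q − (2621/13 - (2/13)Q) = 76, so Q' = 563.
Then Pb = 2621/13 − (2/13)·563 = 115 and Ps = 10/3 + (1/3)·563 = 191.
The subsidy expands output by 563 − 407 = 156 past the efficient level; on those units the gap between marginal cost and willingness to pay runs from 0 up to 76.
DWL = ½ × 76 × 156 = 5928.

Deadweight loss = 5928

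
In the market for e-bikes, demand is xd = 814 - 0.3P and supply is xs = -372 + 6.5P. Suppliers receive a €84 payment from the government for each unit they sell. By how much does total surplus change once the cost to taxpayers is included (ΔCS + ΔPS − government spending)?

Pre-subsidy: 814 - 0.3P = -372 + 6.5P gives P* = 2965/17, x* = 25897/34.
With the subsidy, sellers receive Ps = Pb + 84 for each unit, where Pb is the price buyers pay.
Supply in terms of Pb becomes xs = -372 + 6.5(Pb + 84) = 174 + 6.5Pb. Setting this equal to demand: 814 - 0.3Pb = 174 + 6.5Pb, so Pb = 1600/17.
Sellers receive Ps = 1600/17 + 84 = 3028/17; x' = 814 − 0.3·(1600/17) = 13358/17.
ΔCS = ½(25897/34 + 13358/17)(2965/17 − 1600/17) = 71816745/1156; ΔPS = ½(25897/34 + 13358/17)(3028/17 − 2965/17) = 3314619/1156.
Government spending = 84 × 13358/17 = 1122072/17.
Net change = 71816745/1156 + 3314619/1156 − 1122072/17 = -17199/17. The loss equals the DWL triangle ½·84·819/34.

Net change in total surplus = -17199/17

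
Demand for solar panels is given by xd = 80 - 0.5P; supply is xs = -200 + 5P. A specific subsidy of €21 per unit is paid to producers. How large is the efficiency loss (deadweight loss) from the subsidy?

Deadweight loss = 2205/22

Pre-subsidy: 80 - 0.5P = -200 + 5P gives P* = 560/11, x* = 600/11.
With the subsidy, sellers receive Ps = Pb + 21 for each unit, where Pb is the price buyers pay.
Supply in terms of Pb becomes xs = -200 + 5(Pb + 21) = -95 + 5Pb. Setting this equal to demand: 80 - 0.5Pb = -95 + 5Pb, so Pb = 350/11.
Sellers receive Ps = 350/11 + 21 = 581/11; x' = 80 − 0.5·(350/11) = 705/11.
The subsidy expands output by 705/11 − 600/11 = 105/11 past the efficient level; on those units the gap between marginal cost and willingness to pay runs from 0 up to 21.
DWL = ½ × 21 × 105/11 = 2205/22.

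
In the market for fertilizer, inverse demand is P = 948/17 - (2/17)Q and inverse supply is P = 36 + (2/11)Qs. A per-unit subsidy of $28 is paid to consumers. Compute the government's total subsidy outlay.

Pre-subsidy: 948/17 - (2/17)Q = 36 + (2/11)Q gives Q* = 66 and P* = 48.
With the rebate, buyers effectively pay Pb = Ps − 28, where Ps is the price sellers receive.
On the curves, Pb = 948/17 - (2/17)Q and Ps = 36 + (2/11)Q; the wedge Ps − Pb = 28 gives 36 + (2/11)Q − (948/17 - (2/17)Q) = 28, so Q' = 159.5.
Then Pb = 948/17 − (2/17)·159.5 = 37 and Ps = 36 + (2/11)·159.5 = 65.
Government outlay = subsidy × quantity = 28 × 159.5 = 4466.

Government cost = $4466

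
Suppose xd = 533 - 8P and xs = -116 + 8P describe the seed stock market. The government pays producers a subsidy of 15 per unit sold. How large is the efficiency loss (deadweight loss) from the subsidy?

Deadweight loss = 450

Pre-subsidy: 533 - 8P = -116 + 8P gives P* = 40.5625, x* = 208.5.
With the subsidy, sellers receive Ps = Pb + 15 for each unit, where Pb is the price buyers pay.
Supply in terms of Pb becomes xs = -116 + 8(Pb + 15) = 4 + 8Pb. Setting this equal to demand: 533 - 8Pb = 4 + 8Pb, so Pb = 33.0625.
Sellers receive Ps = 33.0625 + 15 = 48.0625; x' = 533 − 8·33.0625 = 268.5.
The subsidy expands output by 268.5 − 208.5 = 60 past the efficient level; on those units the gap between marginal cost and willingness to pay runs from 0 up to 15.
DWL = ½ × 15 × 60 = 450.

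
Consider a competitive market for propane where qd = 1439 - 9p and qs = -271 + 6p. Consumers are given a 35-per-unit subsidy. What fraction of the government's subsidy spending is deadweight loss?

DWL / government spending = 9/77

Pre-subsidy: 1439 - 9p = -271 + 6p gives p* = 114, q* = 413.
With the rebate, buyers effectively pay pb = ps − 35, where ps is the price sellers receive.
Demand in terms of ps becomes qd = 1439 − 9(ps − 35) = 1754 - 9ps. Setting this equal to supply: 1754 - 9ps = -271 + 6ps, so ps = 135.
Buyers pay pb = 135 − 35 = 100; q' = -271 + 6·135 = 539.
ΔCS = ½(413 + 539)(114 − 100) = 6664; ΔPS = ½(413 + 539)(135 − 114) = 9996.
Government spending = 35 × 539 = 18865.
DWL = ½ × 35 × (539 − 413) = 2205; fraction = 2205 / 18865 = 9/77.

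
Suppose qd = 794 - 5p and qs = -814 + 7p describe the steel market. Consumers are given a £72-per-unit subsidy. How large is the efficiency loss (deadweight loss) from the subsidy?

Pre-subsidy: 794 - 5p = -814 + 7p gives p* = 134, q* = 124.
With the rebate, buyers effectively pay pb = ps − 72, where ps is the price sellers receive.
Demand in terms of ps becomes qd = 794 − 5(ps − 72) = 1154 - 5ps. Setting this equal to supply: 1154 - 5ps = -814 + 7ps, so ps = 164.
Buyers pay pb = 164 − 72 = 92; q' = -814 + 7·164 = 334.
The subsidy expands output by 334 − 124 = 210 past the efficient level; on those units the gap between marginal cost and willingness to pay runs from 0 up to 72.
DWL = ½ × 72 × 210 = 7560.

Deadweight loss = £7560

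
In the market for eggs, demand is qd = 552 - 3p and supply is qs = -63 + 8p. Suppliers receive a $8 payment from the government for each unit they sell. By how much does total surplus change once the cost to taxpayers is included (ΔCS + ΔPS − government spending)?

Pre-subsidy: 552 - 3p = -63 + 8p gives p* = 615/11, q* = 4227/11.
With the subsidy, sellers receive ps = pb + 8 for each unit, where pb is the price buyers pay.
Supply in terms of pb becomes qs = -63 + 8(pb + 8) = 1 + 8pb. Setting this equal to demand: 552 - 3pb = 1 + 8pb, so pb = 551/11.
Sellers receive ps = 551/11 + 8 = 639/11; q' = 552 − 3·(551/11) = 4419/11.
ΔCS = ½(4227/11 + 4419/11)(615/11 − 551/11) = 25152/11; ΔPS = ½(4227/11 + 4419/11)(639/11 − 615/11) = 9432/11.
Government spending = 8 × 4419/11 = 35352/11.
Net change = 25152/11 + 9432/11 − 35352/11 = -768/11. The loss equals the DWL triangle ½·8·192/11.

Net change in total surplus = -768/11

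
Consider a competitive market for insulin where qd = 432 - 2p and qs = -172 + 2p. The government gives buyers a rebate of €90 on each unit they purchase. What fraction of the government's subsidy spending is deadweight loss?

DWL / government spending = 9/44

Pre-subsidy: 432 - 2p = -172 + 2p gives p* = 151, q* = 130.
With the rebate, buyers effectively pay pb = ps − 90, where ps is the price sellers receive.
Demand in terms of ps becomes qd = 432 − 2(ps − 90) = 612 - 2ps. Setting this equal to supply: 612 - 2ps = -172 + 2ps, so ps = 196.
Buyers pay pb = 196 − 90 = 106; q' = -172 + 2·196 = 220.
ΔCS = ½(130 + 220)(151 − 106) = 7875; ΔPS = ½(130 + 220)(196 − 151) = 7875.
Government spending = 90 × 220 = 19800.
DWL = ½ × 90 × (220 − 130) = 4050; fraction = 4050 / 19800 = 9/44.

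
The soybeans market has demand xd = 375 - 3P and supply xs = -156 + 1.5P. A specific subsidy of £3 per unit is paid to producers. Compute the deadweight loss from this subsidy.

Pre-subsidy: 375 - 3P = -156 + 1.5P gives P* = 118, x* = 21.
With the subsidy, sellers receive Ps = Pb + 3 for each unit, where Pb is the price buyers pay.
Supply in terms of Pb becomes xs = -156 + 1.5(Pb + 3) = -151.5 + 1.5Pb. Setting this equal to demand: 375 - 3Pb = -151.5 + 1.5Pb, so Pb = 117.
Sellers receive Ps = 117 + 3 = 120; x' = 375 − 3·117 = 24.
The subsidy expands output by 24 − 21 = 3 past the efficient level; on those units the gap between marginal cost and willingness to pay runs from 0 up to 3.
DWL = ½ × 3 × 3 = 4.5.

Deadweight loss = £4.5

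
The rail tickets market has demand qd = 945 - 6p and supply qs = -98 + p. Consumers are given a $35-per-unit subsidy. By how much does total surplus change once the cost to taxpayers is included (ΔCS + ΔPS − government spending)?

Net change in total surplus = -$525

Pre-subsidy: 945 - 6p = -98 + p gives p* = 149, q* = 51.
With the rebate, buyers effectively pay pb = ps − 35, where ps is the price sellers receive.
Demand in terms of ps becomes qd = 945 − 6(ps − 35) = 1155 - 6ps. Setting this equal to supply: 1155 - 6ps = -98 + ps, so ps = 179.
Buyers pay pb = 179 − 35 = 144; q' = -98 + 1·179 = 81.
ΔCS = ½(51 + 81)(149 − 144) = 330; ΔPS = ½(51 + 81)(179 − 149) = 1980.
Government spending = 35 × 81 = 2835.
Net change = 330 + 1980 − 2835 = -525. The loss equals the DWL triangle ½·35·30.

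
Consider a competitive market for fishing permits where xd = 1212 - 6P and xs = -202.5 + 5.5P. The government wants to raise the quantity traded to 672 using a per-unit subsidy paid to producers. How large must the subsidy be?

Required subsidy s = 69 per unit

At x = 672, invert demand for the buyer price: Pb = (1212 − 672)/6 = 90; invert supply for the seller price: Ps = (672 − (-202.5))/5.5 = 159.
The subsidy must fill the gap: s = Ps − Pb = 159 − 90 = 69.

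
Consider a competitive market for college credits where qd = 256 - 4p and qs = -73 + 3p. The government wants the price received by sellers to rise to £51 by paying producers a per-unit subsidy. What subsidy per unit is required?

Required subsidy s = £7 per unit

At a seller price of 51, quantity supplied is -73 + 3·51 = 80.
Buyers absorb 80 only when they pay pb with 256 − 4·pb = 80, i.e. pb = 44.
s = ps − pb = 51 − 44 = 7.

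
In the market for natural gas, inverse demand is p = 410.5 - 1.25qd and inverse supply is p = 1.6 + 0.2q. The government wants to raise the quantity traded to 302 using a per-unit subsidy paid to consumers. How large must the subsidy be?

Required subsidy s = 29 per unit

At q = 302, from the demand curve buyers pay pb = 410.5 − 1.25·302 = 33; from the supply curve sellers need ps = 1.6 + 0.2·302 = 62.
The subsidy must fill the gap: s = ps − pb = 62 − 33 = 29.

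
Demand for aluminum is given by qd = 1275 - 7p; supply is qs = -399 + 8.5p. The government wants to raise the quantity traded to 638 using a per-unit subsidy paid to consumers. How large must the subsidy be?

At q = 638, invert demand for the buyer price: pb = (1275 − 638)/7 = 91; invert supply for the seller price: ps = (638 − (-399))/8.5 = 122.
The subsidy must fill the gap: s = ps − pb = 122 − 91 = 31.

Required subsidy s = 31 per unit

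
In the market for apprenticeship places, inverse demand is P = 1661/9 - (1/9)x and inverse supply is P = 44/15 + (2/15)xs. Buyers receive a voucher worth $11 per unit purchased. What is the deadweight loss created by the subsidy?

Deadweight loss = $247.5

Pre-subsidy: 1661/9 - (1/9)x = 44/15 + (2/15)x gives x* = 743 and P* = 102.
With the rebate, buyers effectively pay Pb = Ps − 11, where Ps is the price sellers receive.
On the curves, Pb = 1661/9 - (1/9)x and Ps = 44/15 + (2/15)x; the wedge Ps − Pb = 11 gives 44/15 + (2/15)x − (1661/9 - (1/9)x) = 11, so x' = 788.
Then Pb = 1661/9 − (1/9)·788 = 97 and Ps = 44/15 + (2/15)·788 = 108.
The subsidy expands output by 788 − 743 = 45 past the efficient level; on those units the gap between marginal cost and willingness to pay runs from 0 up to 11.
DWL = ½ × 11 × 45 = 247.5.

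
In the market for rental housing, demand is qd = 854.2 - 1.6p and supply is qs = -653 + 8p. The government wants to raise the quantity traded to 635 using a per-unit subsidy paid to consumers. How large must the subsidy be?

At q = 635, invert demand for the buyer price: pb = (854.2 − 635)/1.6 = 137; invert supply for the seller price: ps = (635 − (-653))/8 = 161.
The subsidy must fill the gap: s = ps − pb = 161 − 137 = 24.

Required subsidy s = 24 per unit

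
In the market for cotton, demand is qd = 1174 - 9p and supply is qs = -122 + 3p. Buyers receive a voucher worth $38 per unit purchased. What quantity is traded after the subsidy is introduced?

q' = 287.5

Pre-subsidy: 1174 - 9p = -122 + 3p gives p* = 108, q* = 202.
With the rebate, buyers effectively pay pb = ps − 38, where ps is the price sellers receive.
Demand in terms of ps becomes qd = 1174 − 9(ps − 38) = 1516 - 9ps. Setting this equal to supply: 1516 - 9ps = -122 + 3ps, so ps = 136.5.
Buyers pay pb = 136.5 − 38 = 98.5; q' = -122 + 3·136.5 = 287.5.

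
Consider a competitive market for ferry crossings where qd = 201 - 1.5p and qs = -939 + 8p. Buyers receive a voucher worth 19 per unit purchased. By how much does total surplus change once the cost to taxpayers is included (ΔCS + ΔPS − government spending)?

Net change in total surplus = -228

Pre-subsidy: 201 - 1.5p = -939 + 8p gives p* = 120, q* = 21.
With the rebate, buyers effectively pay pb = ps − 19, where ps is the price sellers receive.
Demand in terms of ps becomes qd = 201 − 1.5(ps − 19) = 229.5 - 1.5ps. Setting this equal to supply: 229.5 - 1.5ps = -939 + 8ps, so ps = 123.
Buyers pay pb = 123 − 19 = 104; q' = -939 + 8·123 = 45.
ΔCS = ½(21 + 45)(120 − 104) = 528; ΔPS = ½(21 + 45)(123 − 120) = 99.
Government spending = 19 × 45 = 855.
Net change = 528 + 99 − 855 = -228. The loss equals the DWL triangle ½·19·24.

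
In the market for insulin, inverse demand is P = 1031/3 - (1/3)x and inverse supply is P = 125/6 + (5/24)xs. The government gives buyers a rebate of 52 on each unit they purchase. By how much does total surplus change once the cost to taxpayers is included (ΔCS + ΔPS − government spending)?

Pre-subsidy: 1031/3 - (1/3)x = 125/6 + (5/24)x gives x* = 596 and P* = 145.
With the rebate, buyers effectively pay Pb = Ps − 52, where Ps is the price sellers receive.
On the curves, Pb = 1031/3 - (1/3)x and Ps = 125/6 + (5/24)x; the wedge Ps − Pb = 52 gives 125/6 + (5/24)x − (1031/3 - (1/3)x) = 52, so x' = 692.
Then Pb = 1031/3 − (1/3)·692 = 113 and Ps = 125/6 + (5/24)·692 = 165.
ΔCS = ½(596 + 692)(145 − 113) = 20608; ΔPS = ½(596 + 692)(165 − 145) = 12880.
Government spending = 52 × 692 = 35984.
Net change = 20608 + 12880 − 35984 = -2496. The loss equals the DWL triangle ½·52·96.

Net change in total surplus = -2496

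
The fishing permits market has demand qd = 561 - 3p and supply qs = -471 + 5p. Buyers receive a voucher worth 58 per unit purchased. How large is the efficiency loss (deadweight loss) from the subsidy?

Deadweight loss = 3153.75

Pre-subsidy: 561 - 3p = -471 + 5p gives p* = 129, q* = 174.
With the rebate, buyers effectively pay pb = ps − 58, where ps is the price sellers receive.
Demand in terms of ps becomes qd = 561 − 3(ps − 58) = 735 - 3ps. Setting this equal to supply: 735 - 3ps = -471 + 5ps, so ps = 150.75.
Buyers pay pb = 150.75 − 58 = 92.75; q' = -471 + 5·150.75 = 282.75.
The subsidy expands output by 282.75 − 174 = 108.75 past the efficient level; on those units the gap between marginal cost and willingness to pay runs from 0 up to 58.
DWL = ½ × 58 × 108.75 = 3153.75.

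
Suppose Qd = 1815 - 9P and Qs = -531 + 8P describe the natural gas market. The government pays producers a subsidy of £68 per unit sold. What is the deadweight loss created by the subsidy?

Pre-subsidy: 1815 - 9P = -531 + 8P gives P* = 138, Q* = 573.
With the subsidy, sellers receive Ps = Pb + 68 for each unit, where Pb is the price buyers pay.
Supply in terms of Pb becomes Qs = -531 + 8(Pb + 68) = 13 + 8Pb. Setting this equal to demand: 1815 - 9Pb = 13 + 8Pb, so Pb = 106.
Sellers receive Ps = 106 + 68 = 174; Q' = 1815 − 9·106 = 861.
The subsidy expands output by 861 − 573 = 288 past the efficient level; on those units the gap between marginal cost and willingness to pay runs from 0 up to 68.
DWL = ½ × 68 × 288 = 9792.

Deadweight loss = £9792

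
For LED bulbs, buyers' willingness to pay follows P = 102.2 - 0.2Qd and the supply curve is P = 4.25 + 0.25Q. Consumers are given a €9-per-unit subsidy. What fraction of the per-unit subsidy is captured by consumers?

Consumer share = 4/9

Pre-subsidy: 102.2 - 0.2Q = 4.25 + 0.25Q gives Q* = 653/3 and P* = 176/3.
With the rebate, buyers effectively pay Pb = Ps − 9, where Ps is the price sellers receive.
On the curves, Pb = 102.2 - 0.2Q and Ps = 4.25 + 0.25Q; the wedge Ps − Pb = 9 gives 4.25 + 0.25Q − (102.2 - 0.2Q) = 9, so Q' = 713/3.
Then Pb = 102.2 − 0.2·(713/3) = 164/3 and Ps = 4.25 + 0.25·(713/3) = 191/3.
Buyers' price falls by P* − Pb = 176/3 − 164/3 = 4; sellers' price rises by Ps − P* = 191/3 − 176/3 = 5.
So consumers capture 4/9 = 4/9 of each unit of subsidy.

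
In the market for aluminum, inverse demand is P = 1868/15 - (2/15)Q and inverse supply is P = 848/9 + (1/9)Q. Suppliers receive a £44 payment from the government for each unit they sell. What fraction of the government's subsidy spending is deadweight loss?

Pre-subsidy: 1868/15 - (2/15)Q = 848/9 + (1/9)Q gives Q* = 124 and P* = 108.
With the subsidy, sellers receive Ps = Pb + 44 for each unit, where Pb is the price buyers pay.
On the curves, Pb = 1868/15 - (2/15)Q and Ps = 848/9 + (1/9)Q; the wedge Ps − Pb = 44 gives 848/9 + (1/9)Q − (1868/15 - (2/15)Q) = 44, so Q' = 304.
Then Pb = 1868/15 − (2/15)·304 = 84 and Ps = 848/9 + (1/9)·304 = 128.
ΔCS = ½(124 + 304)(108 − 84) = 5136; ΔPS = ½(124 + 304)(128 − 108) = 4280.
Government spending = 44 × 304 = 13376.
DWL = ½ × 44 × (304 − 124) = 3960; fraction = 3960 / 13376 = 45/152.

DWL / government spending = 45/152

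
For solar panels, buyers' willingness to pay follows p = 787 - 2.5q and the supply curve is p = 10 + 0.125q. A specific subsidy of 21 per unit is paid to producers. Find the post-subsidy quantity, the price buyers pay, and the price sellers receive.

q' = 304; buyers pay 27; sellers receive 48

Pre-subsidy: 787 - 2.5q = 10 + 0.125q gives q* = 296 and p* = 47.
With the subsidy, sellers receive ps = pb + 21 for each unit, where pb is the price buyers pay.
On the curves, pb = 787 - 2.5q and ps = 10 + 0.125q; the wedge ps − pb = 21 gives 10 + 0.125q − (787 - 2.5q) = 21, so q' = 304.
Then pb = 787 − 2.5·304 = 27 and ps = 10 + 0.125·304 = 48.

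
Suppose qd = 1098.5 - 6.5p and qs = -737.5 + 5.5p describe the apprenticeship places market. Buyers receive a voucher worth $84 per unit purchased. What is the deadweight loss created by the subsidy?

Pre-subsidy: 1098.5 - 6.5p = -737.5 + 5.5p gives p* = 153, q* = 104.
With the rebate, buyers effectively pay pb = ps − 84, where ps is the price sellers receive.
Demand in terms of ps becomes qd = 1098.5 − 6.5(ps − 84) = 1644.5 - 6.5ps. Setting this equal to supply: 1644.5 - 6.5ps = -737.5 + 5.5ps, so ps = 198.5.
Buyers pay pb = 198.5 − 84 = 114.5; q' = -737.5 + 5.5·198.5 = 354.25.
The subsidy expands output by 354.25 − 104 = 250.25 past the efficient level; on those units the gap between marginal cost and willingness to pay runs from 0 up to 84.
DWL = ½ × 84 × 250.25 = 10510.5.

Deadweight loss = $10510.5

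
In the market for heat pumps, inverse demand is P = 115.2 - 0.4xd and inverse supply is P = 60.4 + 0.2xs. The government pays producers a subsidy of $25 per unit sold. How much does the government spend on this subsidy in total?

Pre-subsidy: 115.2 - 0.4x = 60.4 + 0.2x gives x* = 274/3 and P* = 236/3.
With the subsidy, sellers receive Ps = Pb + 25 for each unit, where Pb is the price buyers pay.
On the curves, Pb = 115.2 - 0.4x and Ps = 60.4 + 0.2x; the wedge Ps − Pb = 25 gives 60.4 + 0.2x − (115.2 - 0.4x) = 25, so x' = 133.
Then Pb = 115.2 − 0.4·133 = 62 and Ps = 60.4 + 0.2·133 = 87.
Government outlay = subsidy × quantity = 25 × 133 = 3325.

Government cost = $3325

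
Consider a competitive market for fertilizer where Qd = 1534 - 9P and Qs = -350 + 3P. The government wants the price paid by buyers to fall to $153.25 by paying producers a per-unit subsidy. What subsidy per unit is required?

At a buyer price of 153.25, quantity demanded is 1534 − 9·153.25 = 154.75.
Sellers supply 154.75 only when they receive Ps with -350 + 3·Ps = 154.75, i.e. Ps = 168.25.
s = Ps − Pb = 168.25 − 153.25 = 15.

Required subsidy s = $15 per unit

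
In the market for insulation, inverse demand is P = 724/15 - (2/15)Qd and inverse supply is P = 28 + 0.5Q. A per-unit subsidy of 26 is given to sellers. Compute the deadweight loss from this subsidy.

Pre-subsidy: 724/15 - (2/15)Q = 28 + 0.5Q gives Q* = 32 and P* = 44.
With the subsidy, sellers receive Ps = Pb + 26 for each unit, where Pb is the price buyers pay.
On the curves, Pb = 724/15 - (2/15)Q and Ps = 28 + 0.5Q; the wedge Ps − Pb = 26 gives 28 + 0.5Q − (724/15 - (2/15)Q) = 26, so Q' = 1388/19.
Then Pb = 724/15 − (2/15)·(1388/19) = 732/19 and Ps = 28 + 0.5·(1388/19) = 1226/19.
The subsidy expands output by 1388/19 − 32 = 780/19 past the efficient level; on those units the gap between marginal cost and willingness to pay runs from 0 up to 26.
DWL = ½ × 26 × 780/19 = 10140/19.

Deadweight loss = 10140/19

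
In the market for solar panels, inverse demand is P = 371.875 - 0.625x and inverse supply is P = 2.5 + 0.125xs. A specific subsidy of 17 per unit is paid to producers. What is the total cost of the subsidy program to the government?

Government cost = 52547/6

Pre-subsidy: 371.875 - 0.625x = 2.5 + 0.125x gives x* = 492.5 and P* = 64.0625.
With the subsidy, sellers receive Ps = Pb + 17 for each unit, where Pb is the price buyers pay.
On the curves, Pb = 371.875 - 0.625x and Ps = 2.5 + 0.125x; the wedge Ps − Pb = 17 gives 2.5 + 0.125x − (371.875 - 0.625x) = 17, so x' = 3091/6.
Then Pb = 371.875 − 0.625·(3091/6) = 2395/48 and Ps = 2.5 + 0.125·(3091/6) = 3211/48.
Government outlay = subsidy × quantity = 17 × 3091/6 = 52547/6.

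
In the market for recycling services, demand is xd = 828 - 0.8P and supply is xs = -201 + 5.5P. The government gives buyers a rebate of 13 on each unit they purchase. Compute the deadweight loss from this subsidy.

Deadweight loss = 3718/63

Pre-subsidy: 828 - 0.8P = -201 + 5.5P gives P* = 490/3, x* = 2092/3.
With the rebate, buyers effectively pay Pb = Ps − 13, where Ps is the price sellers receive.
Demand in terms of Ps becomes xd = 828 − 0.8(Ps − 13) = 838.4 - 0.8Ps. Setting this equal to supply: 838.4 - 0.8Ps = -201 + 5.5Ps, so Ps = 10394/63.
Buyers pay Pb = 10394/63 − 13 = 9575/63; x' = -201 + 5.5·(10394/63) = 44504/63.
The subsidy expands output by 44504/63 − 2092/3 = 572/63 past the efficient level; on those units the gap between marginal cost and willingness to pay runs from 0 up to 13.
DWL = ½ × 13 × 572/63 = 3718/63.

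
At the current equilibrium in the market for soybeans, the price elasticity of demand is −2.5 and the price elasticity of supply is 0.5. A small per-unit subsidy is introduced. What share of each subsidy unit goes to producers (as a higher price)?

For a small subsidy around the equilibrium, the benefit split depends on the relative slopes, which at a point are proportional to the elasticities.
Buyer share = εs/(εs + |εd|) = 0.5/(0.5 + 2.5) = 1/6; seller share = |εd|/(εs + |εd|) = 5/6.
So producers capture 5/6 of the subsidy.

Producer share = 5/6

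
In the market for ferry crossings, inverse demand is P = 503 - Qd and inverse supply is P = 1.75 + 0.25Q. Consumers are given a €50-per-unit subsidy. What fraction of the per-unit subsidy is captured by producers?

Producer share = 0.2

Pre-subsidy: 503 - Q = 1.75 + 0.25Q gives Q* = 401 and P* = 102.
With the rebate, buyers effectively pay Pb = Ps − 50, where Ps is the price sellers receive.
On the curves, Pb = 503 - Q and Ps = 1.75 + 0.25Q; the wedge Ps − Pb = 50 gives 1.75 + 0.25Q − (503 - Q) = 50, so Q' = 441.
Then Pb = 503 − 1·441 = 62 and Ps = 1.75 + 0.25·441 = 112.
Buyers' price falls by P* − Pb = 102 − 62 = 40; sellers' price rises by Ps − P* = 112 − 102 = 10.
So producers capture 10/50 = 0.2 of each unit of subsidy.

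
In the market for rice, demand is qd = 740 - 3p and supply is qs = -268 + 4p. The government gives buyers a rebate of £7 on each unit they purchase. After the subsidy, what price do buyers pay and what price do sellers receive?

Buyers pay £140; sellers receive £147

Pre-subsidy: 740 - 3p = -268 + 4p gives p* = 144, q* = 308.
With the rebate, buyers effectively pay pb = ps − 7, where ps is the price sellers receive.
Demand in terms of ps becomes qd = 740 − 3(ps − 7) = 761 - 3ps. Setting this equal to supply: 761 - 3ps = -268 + 4ps, so ps = 147.
Buyers pay pb = 147 − 7 = 140; q' = -268 + 4·147 = 320.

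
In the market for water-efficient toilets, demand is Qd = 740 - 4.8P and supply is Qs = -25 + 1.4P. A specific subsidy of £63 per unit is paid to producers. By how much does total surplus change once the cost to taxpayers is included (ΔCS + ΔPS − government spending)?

Pre-subsidy: 740 - 4.8P = -25 + 1.4P gives P* = 3825/31, Q* = 4580/31.
With the subsidy, sellers receive Ps = Pb + 63 for each unit, where Pb is the price buyers pay.
Supply in terms of Pb becomes Qs = -25 + 1.4(Pb + 63) = 63.2 + 1.4Pb. Setting this equal to demand: 740 - 4.8Pb = 63.2 + 1.4Pb, so Pb = 3384/31.
Sellers receive Ps = 3384/31 + 63 = 5337/31; Q' = 740 − 4.8·(3384/31) = 33484/155.
ΔCS = ½(4580/31 + 33484/155)(3825/31 − 3384/31) = 12432672/4805; ΔPS = ½(4580/31 + 33484/155)(5337/31 − 3825/31) = 42626304/4805.
Government spending = 63 × 33484/155 = 2109492/155.
Net change = 12432672/4805 + 42626304/4805 − 2109492/155 = -333396/155. The loss equals the DWL triangle ½·63·10584/155.

Net change in total surplus = -333396/155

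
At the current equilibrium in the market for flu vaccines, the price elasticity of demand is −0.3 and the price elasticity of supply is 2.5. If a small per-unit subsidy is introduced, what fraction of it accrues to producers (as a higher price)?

Producer share = 3/28

For a small subsidy around the equilibrium, the benefit split depends on the relative slopes, which at a point are proportional to the elasticities.
Buyer share = εs/(εs + |εd|) = 2.5/(2.5 + 0.3) = 25/28; seller share = |εd|/(εs + |εd|) = 3/28.
So producers capture 3/28 of the subsidy.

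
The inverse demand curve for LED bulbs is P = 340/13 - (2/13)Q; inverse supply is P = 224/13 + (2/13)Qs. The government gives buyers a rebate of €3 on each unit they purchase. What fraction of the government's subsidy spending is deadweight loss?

Pre-subsidy: 340/13 - (2/13)Q = 224/13 + (2/13)Q gives Q* = 29 and P* = 282/13.
With the rebate, buyers effectively pay Pb = Ps − 3, where Ps is the price sellers receive.
On the curves, Pb = 340/13 - (2/13)Q and Ps = 224/13 + (2/13)Q; the wedge Ps − Pb = 3 gives 224/13 + (2/13)Q − (340/13 - (2/13)Q) = 3, so Q' = 38.75.
Then Pb = 340/13 − (2/13)·38.75 = 525/26 and Ps = 224/13 + (2/13)·38.75 = 603/26.
ΔCS = ½(29 + 38.75)(282/13 − 525/26) = 50.8125; ΔPS = ½(29 + 38.75)(603/26 − 282/13) = 50.8125.
Government spending = 3 × 38.75 = 116.25.
DWL = ½ × 3 × (38.75 − 29) = 14.625; fraction = 14.625 / 116.25 = 39/310.

DWL / government spending = 39/310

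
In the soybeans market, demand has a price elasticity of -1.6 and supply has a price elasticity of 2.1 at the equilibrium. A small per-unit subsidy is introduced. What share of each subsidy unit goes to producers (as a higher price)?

For a small subsidy around the equilibrium, the benefit split depends on the relative slopes, which at a point are proportional to the elasticities.
Buyer share = εs/(εs + |εd|) = 2.1/(2.1 + 1.6) = 21/37; seller share = |εd|/(εs + |εd|) = 16/37.
So producers capture 16/37 of the subsidy.

Producer share = 16/37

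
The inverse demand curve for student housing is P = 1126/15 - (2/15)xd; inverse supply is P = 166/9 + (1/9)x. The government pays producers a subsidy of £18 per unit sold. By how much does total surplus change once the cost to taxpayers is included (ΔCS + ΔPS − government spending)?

Net change in total surplus = -7290/11

Pre-subsidy: 1126/15 - (2/15)x = 166/9 + (1/9)x gives x* = 2548/11 and P* = 486/11.
With the subsidy, sellers receive Ps = Pb + 18 for each unit, where Pb is the price buyers pay.
On the curves, Pb = 1126/15 - (2/15)x and Ps = 166/9 + (1/9)x; the wedge Ps − Pb = 18 gives 166/9 + (1/9)x − (1126/15 - (2/15)x) = 18, so x' = 3358/11.
Then Pb = 1126/15 − (2/15)·(3358/11) = 378/11 and Ps = 166/9 + (1/9)·(3358/11) = 576/11.
ΔCS = ½(2548/11 + 3358/11)(486/11 − 378/11) = 318924/121; ΔPS = ½(2548/11 + 3358/11)(576/11 − 486/11) = 265770/121.
Government spending = 18 × 3358/11 = 60444/11.
Net change = 318924/121 + 265770/121 − 60444/11 = -7290/11. The loss equals the DWL triangle ½·18·810/11.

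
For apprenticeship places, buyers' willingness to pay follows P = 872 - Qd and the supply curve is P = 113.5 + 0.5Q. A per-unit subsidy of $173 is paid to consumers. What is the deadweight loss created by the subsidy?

Deadweight loss = 29929/3

Pre-subsidy: 872 - Q = 113.5 + 0.5Q gives Q* = 1517/3 and P* = 1099/3.
With the rebate, buyers effectively pay Pb = Ps − 173, where Ps is the price sellers receive.
On the curves, Pb = 872 - Q and Ps = 113.5 + 0.5Q; the wedge Ps − Pb = 173 gives 113.5 + 0.5Q − (872 - Q) = 173, so Q' = 621.
Then Pb = 872 − 1·621 = 251 and Ps = 113.5 + 0.5·621 = 424.
The subsidy expands output by 621 − 1517/3 = 346/3 past the efficient level; on those units the gap between marginal cost and willingness to pay runs from 0 up to 173.
DWL = ½ × 173 × 346/3 = 29929/3.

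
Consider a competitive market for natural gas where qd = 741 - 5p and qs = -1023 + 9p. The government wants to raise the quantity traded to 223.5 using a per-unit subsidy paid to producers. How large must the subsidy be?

At q = 223.5, invert demand for the buyer price: pb = (741 − 223.5)/5 = 103.5; invert supply for the seller price: ps = (223.5 − (-1023))/9 = 138.5.
The subsidy must fill the gap: s = ps − pb = 138.5 − 103.5 = 35.

Required subsidy s = 35 per unit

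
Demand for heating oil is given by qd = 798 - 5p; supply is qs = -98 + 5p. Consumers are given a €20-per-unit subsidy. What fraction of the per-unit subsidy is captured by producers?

Pre-subsidy: 798 - 5p = -98 + 5p gives p* = 89.6, q* = 350.
With the rebate, buyers effectively pay pb = ps − 20, where ps is the price sellers receive.
Demand in terms of ps becomes qd = 798 − 5(ps − 20) = 898 - 5ps. Setting this equal to supply: 898 - 5ps = -98 + 5ps, so ps = 99.6.
Buyers pay pb = 99.6 − 20 = 79.6; q' = -98 + 5·99.6 = 400.
Buyers' price falls by p* − pb = 89.6 − 79.6 = 10; sellers' price rises by ps − p* = 99.6 − 89.6 = 10.
So producers capture 10/20 = 0.5 of each unit of subsidy.

Producer share = 0.5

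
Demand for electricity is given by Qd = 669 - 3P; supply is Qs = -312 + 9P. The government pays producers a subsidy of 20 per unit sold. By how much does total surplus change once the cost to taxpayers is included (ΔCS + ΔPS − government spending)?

Pre-subsidy: 669 - 3P = -312 + 9P gives P* = 81.75, Q* = 423.75.
With the subsidy, sellers receive Ps = Pb + 20 for each unit, where Pb is the price buyers pay.
Supply in terms of Pb becomes Qs = -312 + 9(Pb + 20) = -132 + 9Pb. Setting this equal to demand: 669 - 3Pb = -132 + 9Pb, so Pb = 66.75.
Sellers receive Ps = 66.75 + 20 = 86.75; Q' = 669 − 3·66.75 = 468.75.
ΔCS = ½(423.75 + 468.75)(81.75 − 66.75) = 6693.75; ΔPS = ½(423.75 + 468.75)(86.75 − 81.75) = 2231.25.
Government spending = 20 × 468.75 = 9375.
Net change = 6693.75 + 2231.25 − 9375 = -450. The loss equals the DWL triangle ½·20·45.

Net change in total surplus = -450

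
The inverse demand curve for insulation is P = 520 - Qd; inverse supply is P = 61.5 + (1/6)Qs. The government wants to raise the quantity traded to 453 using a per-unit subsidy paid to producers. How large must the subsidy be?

At Q = 453, from the demand curve buyers pay Pb = 520 − 1·453 = 67; from the supply curve sellers need Ps = 61.5 + (1/6)·453 = 137.
The subsidy must fill the gap: s = Ps − Pb = 137 − 67 = 70.

Required subsidy s = 70 per unit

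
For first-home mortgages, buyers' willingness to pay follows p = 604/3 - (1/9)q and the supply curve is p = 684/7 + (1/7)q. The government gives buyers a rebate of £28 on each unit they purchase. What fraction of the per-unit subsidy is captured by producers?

Pre-subsidy: 604/3 - (1/9)q = 684/7 + (1/7)q gives q* = 408 and p* = 156.
With the rebate, buyers effectively pay pb = ps − 28, where ps is the price sellers receive.
On the curves, pb = 604/3 - (1/9)q and ps = 684/7 + (1/7)q; the wedge ps − pb = 28 gives 684/7 + (1/7)q − (604/3 - (1/9)q) = 28, so q' = 518.25.
Then pb = 604/3 − (1/9)·518.25 = 143.75 and ps = 684/7 + (1/7)·518.25 = 171.75.
Buyers' price falls by p* − pb = 156 − 143.75 = 12.25; sellers' price rises by ps − p* = 171.75 − 156 = 15.75.
So producers capture 15.75/28 = 0.5625 of each unit of subsidy.

Producer share = 0.5625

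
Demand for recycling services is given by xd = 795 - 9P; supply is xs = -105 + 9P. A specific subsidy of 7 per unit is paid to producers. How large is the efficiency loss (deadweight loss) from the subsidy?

Deadweight loss = 110.25

Pre-subsidy: 795 - 9P = -105 + 9P gives P* = 50, x* = 345.
With the subsidy, sellers receive Ps = Pb + 7 for each unit, where Pb is the price buyers pay.
Supply in terms of Pb becomes xs = -105 + 9(Pb + 7) = -42 + 9Pb. Setting this equal to demand: 795 - 9Pb = -42 + 9Pb, so Pb = 46.5.
Sellers receive Ps = 46.5 + 7 = 53.5; x' = 795 − 9·46.5 = 376.5.
The subsidy expands output by 376.5 − 345 = 31.5 past the efficient level; on those units the gap between marginal cost and willingness to pay runs from 0 up to 7.
DWL = ½ × 7 × 31.5 = 110.25.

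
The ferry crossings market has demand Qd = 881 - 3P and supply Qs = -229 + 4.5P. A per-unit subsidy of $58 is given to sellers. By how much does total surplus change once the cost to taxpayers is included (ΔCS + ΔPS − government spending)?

Net change in total surplus = -$3027.6

Pre-subsidy: 881 - 3P = -229 + 4.5P gives P* = 148, Q* = 437.
With the subsidy, sellers receive Ps = Pb + 58 for each unit, where Pb is the price buyers pay.
Supply in terms of Pb becomes Qs = -229 + 4.5(Pb + 58) = 32 + 4.5Pb. Setting this equal to demand: 881 - 3Pb = 32 + 4.5Pb, so Pb = 113.2.
Sellers receive Ps = 113.2 + 58 = 171.2; Q' = 881 − 3·113.2 = 541.4.
ΔCS = ½(437 + 541.4)(148 − 113.2) = 17024.16; ΔPS = ½(437 + 541.4)(171.2 − 148) = 11349.44.
Government spending = 58 × 541.4 = 31401.2.
Net change = 17024.16 + 11349.44 − 31401.2 = -3027.6. The loss equals the DWL triangle ½·58·104.4.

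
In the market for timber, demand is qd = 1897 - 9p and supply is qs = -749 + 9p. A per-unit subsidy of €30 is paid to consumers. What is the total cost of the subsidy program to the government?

Government cost = €21270

Pre-subsidy: 1897 - 9p = -749 + 9p gives p* = 147, q* = 574.
With the rebate, buyers effectively pay pb = ps − 30, where ps is the price sellers receive.
Demand in terms of ps becomes qd = 1897 − 9(ps − 30) = 2167 - 9ps. Setting this equal to supply: 2167 - 9ps = -749 + 9ps, so ps = 162.
Buyers pay pb = 162 − 30 = 132; q' = -749 + 9·162 = 709.
Government outlay = subsidy × quantity = 30 × 709 = 21270.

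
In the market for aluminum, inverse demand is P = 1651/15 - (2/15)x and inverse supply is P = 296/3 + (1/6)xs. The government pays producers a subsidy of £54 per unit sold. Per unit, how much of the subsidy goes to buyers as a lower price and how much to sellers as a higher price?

Pre-subsidy: 1651/15 - (2/15)x = 296/3 + (1/6)x gives x* = 38 and P* = 105.
With the subsidy, sellers receive Ps = Pb + 54 for each unit, where Pb is the price buyers pay.
On the curves, Pb = 1651/15 - (2/15)x and Ps = 296/3 + (1/6)x; the wedge Ps − Pb = 54 gives 296/3 + (1/6)x − (1651/15 - (2/15)x) = 54, so x' = 218.
Then Pb = 1651/15 − (2/15)·218 = 81 and Ps = 296/3 + (1/6)·218 = 135.
Buyers' price falls by P* − Pb = 105 − 81 = 24; sellers' price rises by Ps − P* = 135 − 105 = 30.

Buyers gain £24 per unit; sellers gain £30 per unit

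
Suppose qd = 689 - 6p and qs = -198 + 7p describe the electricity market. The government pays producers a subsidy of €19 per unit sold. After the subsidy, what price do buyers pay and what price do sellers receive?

Buyers pay €58; sellers receive €77

Pre-subsidy: 689 - 6p = -198 + 7p gives p* = 887/13, q* = 3635/13.
With the subsidy, sellers receive ps = pb + 19 for each unit, where pb is the price buyers pay.
Supply in terms of pb becomes qs = -198 + 7(pb + 19) = -65 + 7pb. Setting this equal to demand: 689 - 6pb = -65 + 7pb, so pb = 58.
Sellers receive ps = 58 + 19 = 77; q' = 689 − 6·58 = 341.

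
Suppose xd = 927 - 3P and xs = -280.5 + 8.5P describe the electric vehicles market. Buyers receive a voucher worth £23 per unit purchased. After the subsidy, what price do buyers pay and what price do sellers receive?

Buyers pay £88; sellers receive £111

Pre-subsidy: 927 - 3P = -280.5 + 8.5P gives P* = 105, x* = 612.
With the rebate, buyers effectively pay Pb = Ps − 23, where Ps is the price sellers receive.
Demand in terms of Ps becomes xd = 927 − 3(Ps − 23) = 996 - 3Ps. Setting this equal to supply: 996 - 3Ps = -280.5 + 8.5Ps, so Ps = 111.
Buyers pay Pb = 111 − 23 = 88; x' = -280.5 + 8.5·111 = 663.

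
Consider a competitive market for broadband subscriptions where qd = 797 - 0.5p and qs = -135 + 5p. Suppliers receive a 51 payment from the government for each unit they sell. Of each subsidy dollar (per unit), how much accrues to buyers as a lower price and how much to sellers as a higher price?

Buyers gain 510/11 per unit; sellers gain 51/11 per unit

Pre-subsidy: 797 - 0.5p = -135 + 5p gives p* = 1864/11, q* = 7835/11.
With the subsidy, sellers receive ps = pb + 51 for each unit, where pb is the price buyers pay.
Supply in terms of pb becomes qs = -135 + 5(pb + 51) = 120 + 5pb. Setting this equal to demand: 797 - 0.5pb = 120 + 5pb, so pb = 1354/11.
Sellers receive ps = 1354/11 + 51 = 1915/11; q' = 797 − 0.5·(1354/11) = 8090/11.
Buyers' price falls by p* − pb = 1864/11 − 1354/11 = 510/11; sellers' price rises by ps − p* = 1915/11 − 1864/11 = 51/11.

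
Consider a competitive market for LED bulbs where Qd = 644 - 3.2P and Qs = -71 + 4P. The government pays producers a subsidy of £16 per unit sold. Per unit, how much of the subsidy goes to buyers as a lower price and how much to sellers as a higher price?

Pre-subsidy: 644 - 3.2P = -71 + 4P gives P* = 3575/36, Q* = 2936/9.
With the subsidy, sellers receive Ps = Pb + 16 for each unit, where Pb is the price buyers pay.
Supply in terms of Pb becomes Qs = -71 + 4(Pb + 16) = -7 + 4Pb. Setting this equal to demand: 644 - 3.2Pb = -7 + 4Pb, so Pb = 1085/12.
Sellers receive Ps = 1085/12 + 16 = 1277/12; Q' = 644 − 3.2·(1085/12) = 1064/3.
Buyers' price falls by P* − Pb = 3575/36 − 1085/12 = 80/9; sellers' price rises by Ps − P* = 1277/12 − 3575/36 = 64/9.

Buyers gain 80/9 per unit; sellers gain 64/9 per unit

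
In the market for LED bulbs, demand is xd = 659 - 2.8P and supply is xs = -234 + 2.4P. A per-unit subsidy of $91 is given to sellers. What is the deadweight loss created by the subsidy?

Pre-subsidy: 659 - 2.8P = -234 + 2.4P gives P* = 4465/26, x* = 2316/13.
With the subsidy, sellers receive Ps = Pb + 91 for each unit, where Pb is the price buyers pay.
Supply in terms of Pb becomes xs = -234 + 2.4(Pb + 91) = -15.6 + 2.4Pb. Setting this equal to demand: 659 - 2.8Pb = -15.6 + 2.4Pb, so Pb = 3373/26.
Sellers receive Ps = 3373/26 + 91 = 5739/26; x' = 659 − 2.8·(3373/26) = 19224/65.
The subsidy expands output by 19224/65 − 2316/13 = 117.6 past the efficient level; on those units the gap between marginal cost and willingness to pay runs from 0 up to 91.
DWL = ½ × 91 × 117.6 = 5350.8.

Deadweight loss = $5350.8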